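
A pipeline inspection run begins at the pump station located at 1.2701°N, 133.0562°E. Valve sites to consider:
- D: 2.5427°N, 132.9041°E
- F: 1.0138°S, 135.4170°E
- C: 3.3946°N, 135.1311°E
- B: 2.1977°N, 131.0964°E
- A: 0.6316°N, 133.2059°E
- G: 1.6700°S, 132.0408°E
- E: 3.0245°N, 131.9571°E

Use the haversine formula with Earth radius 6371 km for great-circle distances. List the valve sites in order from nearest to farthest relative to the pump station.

A, D, E, B, C, G, F

Distance from the pump station at 1.2701°N, 133.0562°E to each:
A 0.6316°N, 133.2059°E: 72.9 km
D 2.5427°N, 132.9041°E: 142.5 km
E 3.0245°N, 131.9571°E: 230.2 km
B 2.1977°N, 131.0964°E: 241.0 km
C 3.3946°N, 135.1311°E: 330.1 km
G 1.6700°S, 132.0408°E: 345.9 km
F 1.0138°S, 135.4170°E: 365.2 km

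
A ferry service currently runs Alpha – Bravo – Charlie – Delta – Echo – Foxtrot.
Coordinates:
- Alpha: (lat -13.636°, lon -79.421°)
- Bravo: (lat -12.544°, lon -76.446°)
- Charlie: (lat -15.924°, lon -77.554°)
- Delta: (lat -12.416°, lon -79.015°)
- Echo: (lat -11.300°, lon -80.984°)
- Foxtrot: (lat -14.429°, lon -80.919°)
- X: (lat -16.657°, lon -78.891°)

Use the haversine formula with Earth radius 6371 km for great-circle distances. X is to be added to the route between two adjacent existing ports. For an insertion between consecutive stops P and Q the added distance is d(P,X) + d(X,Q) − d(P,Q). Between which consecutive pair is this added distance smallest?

Added distance for inserting X between each consecutive pair:
Alpha–Bravo: 524.0 km
Bravo–Charlie: 297.6 km
Charlie–Delta: 215.4 km
Delta–Echo: 861.2 km
Echo–Foxtrot: 618.5 km
Smallest added distance is 215.4 km, inserting between Charlie and Delta.

between Charlie and Delta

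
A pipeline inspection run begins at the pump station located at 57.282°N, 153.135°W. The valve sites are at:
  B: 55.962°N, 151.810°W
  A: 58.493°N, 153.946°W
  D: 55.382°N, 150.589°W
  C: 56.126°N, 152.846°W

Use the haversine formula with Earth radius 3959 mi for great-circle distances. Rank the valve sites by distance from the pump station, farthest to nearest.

Distances from the pump station:
D 55.382°N, 150.589°W: 163.5 mi
B 55.962°N, 151.810°W: 104.2 mi
A 58.493°N, 153.946°W: 88.8 mi
C 56.126°N, 152.846°W: 80.6 mi

D, B, A, C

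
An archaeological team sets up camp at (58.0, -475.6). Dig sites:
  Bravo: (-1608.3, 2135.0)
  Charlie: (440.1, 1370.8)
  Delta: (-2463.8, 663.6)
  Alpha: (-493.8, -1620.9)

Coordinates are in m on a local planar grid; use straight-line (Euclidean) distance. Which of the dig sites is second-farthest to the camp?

Delta

Distances from the camp ((58.0, -475.6)):
Bravo: 3097.1 m
Delta: 2767.2 m
Charlie: 1885.5 m
Alpha: 1271.3 m
The second-farthest is Delta at 2767.2 m.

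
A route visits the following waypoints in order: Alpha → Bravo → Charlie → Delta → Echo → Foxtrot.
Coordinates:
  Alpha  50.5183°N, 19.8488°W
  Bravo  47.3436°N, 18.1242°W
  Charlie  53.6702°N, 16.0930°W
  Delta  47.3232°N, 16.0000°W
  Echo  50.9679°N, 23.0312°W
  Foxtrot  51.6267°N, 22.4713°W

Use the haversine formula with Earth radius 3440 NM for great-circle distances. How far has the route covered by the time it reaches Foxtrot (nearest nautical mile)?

Leg distances:
Alpha→Bravo: 202.4 NM  (cumulative 202.4 NM)
Bravo→Charlie: 387.6 NM  (cumulative 590.0 NM)
Charlie→Delta: 381.1 NM  (cumulative 971.1 NM)
Delta→Echo: 352.1 NM  (cumulative 1323.2 NM)
Echo→Foxtrot: 44.8 NM  (cumulative 1368.0 NM)
Cumulative distance at Foxtrot ≈ 1368 NM.

1368 NM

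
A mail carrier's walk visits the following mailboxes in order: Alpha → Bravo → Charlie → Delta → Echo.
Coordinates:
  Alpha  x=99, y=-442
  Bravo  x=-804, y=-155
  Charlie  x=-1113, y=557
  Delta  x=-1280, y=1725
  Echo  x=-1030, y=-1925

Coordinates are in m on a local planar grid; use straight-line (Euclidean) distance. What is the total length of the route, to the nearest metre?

Leg distances:
Alpha→Bravo: 947.5 m  (cumulative 947.5 m)
Bravo→Charlie: 776.2 m  (cumulative 1723.7 m)
Charlie→Delta: 1179.9 m  (cumulative 2903.6 m)
Delta→Echo: 3658.6 m  (cumulative 6562.1 m)
Total route length ≈ 6562 m.

6562 m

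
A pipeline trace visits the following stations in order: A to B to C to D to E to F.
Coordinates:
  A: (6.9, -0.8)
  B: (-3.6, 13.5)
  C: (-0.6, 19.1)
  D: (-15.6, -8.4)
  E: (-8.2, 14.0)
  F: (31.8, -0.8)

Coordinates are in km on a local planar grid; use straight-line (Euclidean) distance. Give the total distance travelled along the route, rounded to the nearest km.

122 km

Leg distances:
A→B: 17.7 km  (cumulative 17.7 km)
B→C: 6.4 km  (cumulative 24.1 km)
C→D: 31.3 km  (cumulative 55.4 km)
D→E: 23.6 km  (cumulative 79.0 km)
E→F: 42.7 km  (cumulative 121.7 km)
Total route length ≈ 122 km.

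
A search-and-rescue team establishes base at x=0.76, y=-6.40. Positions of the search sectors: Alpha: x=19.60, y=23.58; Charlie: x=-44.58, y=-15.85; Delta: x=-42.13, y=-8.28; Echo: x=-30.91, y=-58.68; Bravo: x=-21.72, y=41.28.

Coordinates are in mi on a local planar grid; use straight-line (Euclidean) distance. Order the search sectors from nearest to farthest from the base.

Distances from the base:
Alpha x=19.60, y=23.58: 35.4 mi
Delta x=-42.13, y=-8.28: 42.9 mi
Charlie x=-44.58, y=-15.85: 46.3 mi
Bravo x=-21.72, y=41.28: 52.7 mi
Echo x=-30.91, y=-58.68: 61.1 mi

Alpha, Delta, Charlie, Bravo, Echo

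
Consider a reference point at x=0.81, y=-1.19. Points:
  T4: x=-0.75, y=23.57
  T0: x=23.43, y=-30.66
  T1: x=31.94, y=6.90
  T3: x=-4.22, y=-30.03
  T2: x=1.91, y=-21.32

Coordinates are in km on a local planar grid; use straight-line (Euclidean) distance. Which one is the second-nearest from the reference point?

T4

Distances from the reference point (x=0.81, y=-1.19):
T2: 20.2 km
T4: 24.8 km
T3: 29.3 km
T1: 32.2 km
T0: 37.2 km
The second-nearest is T4 at 24.8 km.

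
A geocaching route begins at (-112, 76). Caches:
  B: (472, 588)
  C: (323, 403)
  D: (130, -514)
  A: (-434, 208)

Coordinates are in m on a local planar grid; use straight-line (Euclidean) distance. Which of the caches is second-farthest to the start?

D

Distances from the start ((-112, 76)):
B: 776.7 m
D: 637.7 m
C: 544.2 m
A: 348.0 m
The second-farthest is D at 637.7 m.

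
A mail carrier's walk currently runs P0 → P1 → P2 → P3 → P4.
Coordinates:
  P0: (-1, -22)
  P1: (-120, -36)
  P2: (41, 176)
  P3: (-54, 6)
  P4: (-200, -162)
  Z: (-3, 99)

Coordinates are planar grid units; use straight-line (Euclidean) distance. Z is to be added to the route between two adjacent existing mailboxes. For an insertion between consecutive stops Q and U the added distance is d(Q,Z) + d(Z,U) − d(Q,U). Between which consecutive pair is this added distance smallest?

between P2 and P3

Added distance for inserting Z between each consecutive pair:
P0–P1: 179.8
P1–P2: 1.1
P2–P3: 0.0
P3–P4: 210.5
Smallest added distance is 0.0, inserting between P2 and P3.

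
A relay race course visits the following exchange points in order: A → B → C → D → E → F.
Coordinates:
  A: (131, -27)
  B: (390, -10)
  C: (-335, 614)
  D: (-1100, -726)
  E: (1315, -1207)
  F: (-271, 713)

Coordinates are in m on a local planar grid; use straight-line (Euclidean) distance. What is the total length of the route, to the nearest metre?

Leg distances:
A→B: 259.6 m  (cumulative 259.6 m)
B→C: 956.6 m  (cumulative 1216.1 m)
C→D: 1543.0 m  (cumulative 2759.1 m)
D→E: 2462.4 m  (cumulative 5221.5 m)
E→F: 2490.3 m  (cumulative 7711.9 m)
Total route length ≈ 7712 m.

7712 m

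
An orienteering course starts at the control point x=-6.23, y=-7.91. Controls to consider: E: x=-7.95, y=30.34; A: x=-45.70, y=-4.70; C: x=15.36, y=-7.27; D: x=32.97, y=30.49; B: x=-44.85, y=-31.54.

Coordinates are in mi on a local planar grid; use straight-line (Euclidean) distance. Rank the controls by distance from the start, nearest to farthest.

C, E, A, B, D

Distances from the start:
C x=15.36, y=-7.27: 21.6 mi
E x=-7.95, y=30.34: 38.3 mi
A x=-45.70, y=-4.70: 39.6 mi
B x=-44.85, y=-31.54: 45.3 mi
D x=32.97, y=30.49: 54.9 mi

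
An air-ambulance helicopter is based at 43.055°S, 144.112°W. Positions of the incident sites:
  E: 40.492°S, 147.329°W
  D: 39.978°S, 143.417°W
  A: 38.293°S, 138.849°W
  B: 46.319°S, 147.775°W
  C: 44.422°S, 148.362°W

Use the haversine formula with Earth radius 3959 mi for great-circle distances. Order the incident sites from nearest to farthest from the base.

D, C, E, B, A

Distance from the base at 43.055°S, 144.112°W to each:
D 39.978°S, 143.417°W: 215.6 mi
C 44.422°S, 148.362°W: 232.2 mi
E 40.492°S, 147.329°W: 242.5 mi
B 46.319°S, 147.775°W: 288.5 mi
A 38.293°S, 138.849°W: 429.2 mi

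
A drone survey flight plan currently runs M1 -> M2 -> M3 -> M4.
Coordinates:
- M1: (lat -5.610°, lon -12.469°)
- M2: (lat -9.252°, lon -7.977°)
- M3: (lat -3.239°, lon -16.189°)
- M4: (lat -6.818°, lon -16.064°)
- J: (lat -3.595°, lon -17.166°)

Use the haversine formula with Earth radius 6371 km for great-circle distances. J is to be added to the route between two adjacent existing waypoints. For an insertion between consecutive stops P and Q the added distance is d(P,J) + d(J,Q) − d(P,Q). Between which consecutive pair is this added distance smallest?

Added distance for inserting J between each consecutive pair:
M1–M2: 1121.1 km
M2–M3: 182.5 km
M3–M4: 95.8 km
Smallest added distance is 95.8 km, inserting between M3 and M4.

between M3 and M4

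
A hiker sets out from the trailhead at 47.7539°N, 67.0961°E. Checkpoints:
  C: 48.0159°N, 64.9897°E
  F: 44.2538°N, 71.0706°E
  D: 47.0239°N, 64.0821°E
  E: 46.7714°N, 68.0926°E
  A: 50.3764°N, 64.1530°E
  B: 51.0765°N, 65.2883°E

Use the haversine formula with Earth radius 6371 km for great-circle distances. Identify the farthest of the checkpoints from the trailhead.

Distance to each, sorted:
F: 495.5 km
B: 391.9 km
A: 361.9 km
D: 241.0 km
C: 159.7 km
E: 132.6 km
The farthest is F at 495.5 km.

F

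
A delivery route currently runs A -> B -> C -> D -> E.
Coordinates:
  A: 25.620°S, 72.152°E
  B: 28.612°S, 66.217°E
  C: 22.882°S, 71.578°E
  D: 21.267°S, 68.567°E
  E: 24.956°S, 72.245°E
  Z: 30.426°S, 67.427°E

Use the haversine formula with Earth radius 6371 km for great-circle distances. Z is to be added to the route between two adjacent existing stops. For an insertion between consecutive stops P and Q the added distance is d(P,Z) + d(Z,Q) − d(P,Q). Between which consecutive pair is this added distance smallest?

Added distance for inserting Z between each consecutive pair:
A–B: 265.7 km
B–C: 334.8 km
C–D: 1600.9 km
D–E: 1239.4 km
Smallest added distance is 265.7 km, inserting between A and B.

between A and B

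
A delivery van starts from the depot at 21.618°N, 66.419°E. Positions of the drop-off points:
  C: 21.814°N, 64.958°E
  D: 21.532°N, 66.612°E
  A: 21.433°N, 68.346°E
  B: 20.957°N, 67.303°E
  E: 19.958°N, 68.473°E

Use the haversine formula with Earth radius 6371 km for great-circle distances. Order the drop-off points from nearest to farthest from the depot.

D, B, C, A, E

Distances from the depot:
D 21.532°N, 66.612°E: 22.1 km
B 20.957°N, 67.303°E: 117.4 km
C 21.814°N, 64.958°E: 152.5 km
A 21.433°N, 68.346°E: 200.4 km
E 19.958°N, 68.473°E: 282.2 km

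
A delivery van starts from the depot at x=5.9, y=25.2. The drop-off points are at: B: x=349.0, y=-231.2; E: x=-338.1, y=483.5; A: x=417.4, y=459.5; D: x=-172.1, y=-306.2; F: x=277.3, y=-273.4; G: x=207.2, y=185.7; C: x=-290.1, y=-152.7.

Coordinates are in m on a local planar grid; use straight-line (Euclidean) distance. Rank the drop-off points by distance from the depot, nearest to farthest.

Distance from the depot at x=5.9, y=25.2 to each:
G x=207.2, y=185.7: 257.5 m
C x=-290.1, y=-152.7: 345.3 m
D x=-172.1, y=-306.2: 376.2 m
F x=277.3, y=-273.4: 403.5 m
B x=349.0, y=-231.2: 428.3 m
E x=-338.1, y=483.5: 573.0 m
A x=417.4, y=459.5: 598.3 m

G, C, D, F, B, E, A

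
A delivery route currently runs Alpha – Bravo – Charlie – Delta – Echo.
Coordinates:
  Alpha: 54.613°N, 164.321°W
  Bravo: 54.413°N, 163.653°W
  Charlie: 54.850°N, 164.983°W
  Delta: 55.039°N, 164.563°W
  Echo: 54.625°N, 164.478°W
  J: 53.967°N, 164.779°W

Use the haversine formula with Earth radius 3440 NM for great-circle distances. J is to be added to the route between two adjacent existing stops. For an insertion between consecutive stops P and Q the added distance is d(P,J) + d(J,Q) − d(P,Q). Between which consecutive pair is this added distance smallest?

between Bravo and Charlie

Added distance for inserting J between each consecutive pair:
Alpha–Bravo: 63.5 NM
Bravo–Charlie: 48.1 NM
Charlie–Delta: 99.9 NM
Delta–Echo: 80.7 NM
Smallest added distance is 48.1 NM, inserting between Bravo and Charlie.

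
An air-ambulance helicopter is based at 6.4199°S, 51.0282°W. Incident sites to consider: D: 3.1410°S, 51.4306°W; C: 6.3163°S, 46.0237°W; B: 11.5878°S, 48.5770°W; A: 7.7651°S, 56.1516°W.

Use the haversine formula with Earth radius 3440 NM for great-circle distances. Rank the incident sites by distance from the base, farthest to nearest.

B, A, C, D

Distance from the base at 6.4199°S, 51.0282°W to each:
B 11.5878°S, 48.5770°W: 342.6 NM
A 7.7651°S, 56.1516°W: 315.7 NM
C 6.3163°S, 46.0237°W: 298.7 NM
D 3.1410°S, 51.4306°W: 198.3 NM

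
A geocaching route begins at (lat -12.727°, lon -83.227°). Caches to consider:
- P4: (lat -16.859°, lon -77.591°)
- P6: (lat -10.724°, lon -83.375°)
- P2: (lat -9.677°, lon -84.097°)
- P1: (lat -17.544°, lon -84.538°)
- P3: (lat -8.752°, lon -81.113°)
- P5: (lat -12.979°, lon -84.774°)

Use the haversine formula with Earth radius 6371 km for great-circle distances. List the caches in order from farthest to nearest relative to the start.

P4, P1, P3, P2, P6, P5

Computing each great-circle distance from (lat -12.727°, lon -83.227°):
P4 (lat -16.859°, lon -77.591°): 760.3 km
P1 (lat -17.544°, lon -84.538°): 553.8 km
P3 (lat -8.752°, lon -81.113°): 498.7 km
P2 (lat -9.677°, lon -84.097°): 352.2 km
P6 (lat -10.724°, lon -83.375°): 223.3 km
P5 (lat -12.979°, lon -84.774°): 170.0 km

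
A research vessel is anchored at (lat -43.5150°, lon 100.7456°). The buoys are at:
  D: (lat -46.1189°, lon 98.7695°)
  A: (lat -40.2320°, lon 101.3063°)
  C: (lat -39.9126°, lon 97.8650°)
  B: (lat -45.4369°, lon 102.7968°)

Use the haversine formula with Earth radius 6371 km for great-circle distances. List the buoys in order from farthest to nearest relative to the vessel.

Distances from the vessel:
C (lat -39.9126°, lon 97.8650°): 466.4 km
A (lat -40.2320°, lon 101.3063°): 368.0 km
D (lat -46.1189°, lon 98.7695°): 328.8 km
B (lat -45.4369°, lon 102.7968°): 268.6 km

C, A, D, B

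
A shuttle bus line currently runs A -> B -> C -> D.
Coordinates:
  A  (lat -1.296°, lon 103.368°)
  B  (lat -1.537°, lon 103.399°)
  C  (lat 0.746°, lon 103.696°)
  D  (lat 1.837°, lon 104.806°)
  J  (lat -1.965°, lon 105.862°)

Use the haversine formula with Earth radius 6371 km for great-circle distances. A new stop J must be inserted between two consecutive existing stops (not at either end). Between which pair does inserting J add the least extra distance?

Added distance for inserting J between each consecutive pair:
A–B: 537.8 km
B–C: 407.7 km
C–D: 651.5 km
Smallest added distance is 407.7 km, inserting between B and C.

between B and C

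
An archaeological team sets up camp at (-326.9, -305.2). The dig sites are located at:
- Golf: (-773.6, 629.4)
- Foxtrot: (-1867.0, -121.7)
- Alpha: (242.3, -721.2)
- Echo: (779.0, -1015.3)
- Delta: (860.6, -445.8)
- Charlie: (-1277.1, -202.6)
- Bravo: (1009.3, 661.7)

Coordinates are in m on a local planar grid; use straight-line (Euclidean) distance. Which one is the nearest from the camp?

Alpha

Distance to each, sorted:
Alpha: 705.0 m
Charlie: 955.7 m
Golf: 1035.9 m
Delta: 1195.8 m
Echo: 1314.3 m
Foxtrot: 1551.0 m
Bravo: 1649.3 m
The nearest is Alpha at 705.0 m.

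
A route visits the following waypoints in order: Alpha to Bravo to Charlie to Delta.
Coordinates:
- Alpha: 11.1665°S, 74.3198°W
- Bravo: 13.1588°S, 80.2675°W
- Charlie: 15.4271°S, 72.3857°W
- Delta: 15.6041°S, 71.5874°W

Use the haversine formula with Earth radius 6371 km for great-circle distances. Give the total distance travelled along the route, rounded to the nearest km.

Leg distances:
Alpha→Bravo: 683.4 km  (cumulative 683.4 km)
Bravo→Charlie: 885.8 km  (cumulative 1569.2 km)
Charlie→Delta: 87.8 km  (cumulative 1657.0 km)
Total route length ≈ 1657 km.

1657 km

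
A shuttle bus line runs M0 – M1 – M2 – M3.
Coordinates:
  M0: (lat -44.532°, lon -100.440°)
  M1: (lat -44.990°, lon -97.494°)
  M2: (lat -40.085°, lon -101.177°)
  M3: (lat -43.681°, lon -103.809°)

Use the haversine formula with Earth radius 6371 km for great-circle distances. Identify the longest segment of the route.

Leg distances:
M0→M1: 238.1 km
M1→M2: 623.2 km
M2→M3: 455.3 km
The longest leg is M1–M2 at 623.2 km.

M1–M2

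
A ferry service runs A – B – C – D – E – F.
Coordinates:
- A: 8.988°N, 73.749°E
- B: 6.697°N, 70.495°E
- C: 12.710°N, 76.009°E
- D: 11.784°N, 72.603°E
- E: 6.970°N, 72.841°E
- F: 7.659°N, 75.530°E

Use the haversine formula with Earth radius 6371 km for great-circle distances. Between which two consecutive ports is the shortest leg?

Leg distances:
A→B: 439.7 km
B→C: 901.1 km
C→D: 384.2 km
D→E: 535.9 km
E→F: 306.3 km
The shortest leg is E–F at 306.3 km.

E–F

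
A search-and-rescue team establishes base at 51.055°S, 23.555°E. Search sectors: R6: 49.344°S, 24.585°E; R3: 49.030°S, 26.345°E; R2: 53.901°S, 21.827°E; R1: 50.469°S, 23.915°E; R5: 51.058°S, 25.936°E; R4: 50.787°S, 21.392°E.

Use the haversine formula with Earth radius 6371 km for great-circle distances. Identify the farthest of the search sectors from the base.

Distances from the base (51.055°S, 23.555°E):
R2: 337.4 km
R3: 300.6 km
R6: 203.9 km
R5: 166.4 km
R4: 154.5 km
R1: 69.9 km
The farthest is R2 at 337.4 km.

R2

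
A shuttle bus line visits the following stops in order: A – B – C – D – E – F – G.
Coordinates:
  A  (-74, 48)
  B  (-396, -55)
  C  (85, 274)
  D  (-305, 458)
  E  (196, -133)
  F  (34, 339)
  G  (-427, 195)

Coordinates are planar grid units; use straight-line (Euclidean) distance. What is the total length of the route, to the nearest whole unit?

3109

Leg distances:
A→B: 338.1  (cumulative 338.1)
B→C: 582.8  (cumulative 920.8)
C→D: 431.2  (cumulative 1352.1)
D→E: 774.8  (cumulative 2126.8)
E→F: 499.0  (cumulative 2625.9)
F→G: 483.0  (cumulative 3108.8)
Total route length ≈ 3109.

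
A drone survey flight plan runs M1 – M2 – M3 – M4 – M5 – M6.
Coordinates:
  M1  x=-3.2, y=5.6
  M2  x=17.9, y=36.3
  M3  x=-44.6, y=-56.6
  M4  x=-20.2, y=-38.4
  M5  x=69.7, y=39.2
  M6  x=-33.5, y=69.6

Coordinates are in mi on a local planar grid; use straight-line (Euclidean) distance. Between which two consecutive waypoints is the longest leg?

M4–M5

Leg distances:
M1→M2: 37.3 mi
M2→M3: 112.0 mi
M3→M4: 30.4 mi
M4→M5: 118.8 mi
M5→M6: 107.6 mi
The longest leg is M4–M5 at 118.8 mi.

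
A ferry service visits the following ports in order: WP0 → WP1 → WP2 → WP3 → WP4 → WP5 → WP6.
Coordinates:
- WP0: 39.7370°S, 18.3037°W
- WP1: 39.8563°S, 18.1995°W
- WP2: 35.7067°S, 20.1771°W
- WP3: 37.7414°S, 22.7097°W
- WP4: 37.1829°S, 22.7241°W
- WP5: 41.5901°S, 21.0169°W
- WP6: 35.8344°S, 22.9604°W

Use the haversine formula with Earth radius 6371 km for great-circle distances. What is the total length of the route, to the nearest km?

Leg distances:
WP0→WP1: 16.0 km  (cumulative 16.0 km)
WP1→WP2: 493.0 km  (cumulative 509.0 km)
WP2→WP3: 319.6 km  (cumulative 828.6 km)
WP3→WP4: 62.1 km  (cumulative 890.7 km)
WP4→WP5: 511.5 km  (cumulative 1402.2 km)
WP5→WP6: 661.8 km  (cumulative 2064.0 km)
Total route length ≈ 2064 km.

2064 km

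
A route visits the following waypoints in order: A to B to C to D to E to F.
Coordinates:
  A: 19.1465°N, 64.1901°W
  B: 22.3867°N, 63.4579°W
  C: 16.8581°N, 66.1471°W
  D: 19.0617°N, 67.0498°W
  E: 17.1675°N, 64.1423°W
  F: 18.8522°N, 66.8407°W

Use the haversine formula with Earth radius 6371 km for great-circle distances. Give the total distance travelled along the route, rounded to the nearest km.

2021 km

Leg distances:
A→B: 368.2 km  (cumulative 368.2 km)
B→C: 676.1 km  (cumulative 1044.4 km)
C→D: 263.0 km  (cumulative 1307.4 km)
D→E: 372.5 km  (cumulative 1679.9 km)
E→F: 341.3 km  (cumulative 2021.2 km)
Total route length ≈ 2021 km.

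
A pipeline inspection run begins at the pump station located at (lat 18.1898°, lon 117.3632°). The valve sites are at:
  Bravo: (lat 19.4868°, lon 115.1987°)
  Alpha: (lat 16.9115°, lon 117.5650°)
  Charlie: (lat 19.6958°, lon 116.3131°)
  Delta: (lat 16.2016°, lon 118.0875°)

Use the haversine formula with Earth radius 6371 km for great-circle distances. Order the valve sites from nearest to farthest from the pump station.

Distance from the pump station at (lat 18.1898°, lon 117.3632°) to each:
Alpha (lat 16.9115°, lon 117.5650°): 143.7 km
Charlie (lat 19.6958°, lon 116.3131°): 200.6 km
Delta (lat 16.2016°, lon 118.0875°): 234.1 km
Bravo (lat 19.4868°, lon 115.1987°): 269.6 km

Alpha, Charlie, Delta, Bravo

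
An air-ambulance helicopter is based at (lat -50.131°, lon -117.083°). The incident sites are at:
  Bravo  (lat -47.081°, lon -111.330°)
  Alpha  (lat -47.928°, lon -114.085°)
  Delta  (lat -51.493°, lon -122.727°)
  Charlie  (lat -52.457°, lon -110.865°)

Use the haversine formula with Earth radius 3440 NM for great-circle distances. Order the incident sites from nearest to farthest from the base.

Alpha, Delta, Charlie, Bravo

Distance from the base at (lat -50.131°, lon -117.083°) to each:
Alpha (lat -47.928°, lon -114.085°): 177.2 NM
Delta (lat -51.493°, lon -122.727°): 229.1 NM
Charlie (lat -52.457°, lon -110.865°): 271.9 NM
Bravo (lat -47.081°, lon -111.330°): 292.6 NM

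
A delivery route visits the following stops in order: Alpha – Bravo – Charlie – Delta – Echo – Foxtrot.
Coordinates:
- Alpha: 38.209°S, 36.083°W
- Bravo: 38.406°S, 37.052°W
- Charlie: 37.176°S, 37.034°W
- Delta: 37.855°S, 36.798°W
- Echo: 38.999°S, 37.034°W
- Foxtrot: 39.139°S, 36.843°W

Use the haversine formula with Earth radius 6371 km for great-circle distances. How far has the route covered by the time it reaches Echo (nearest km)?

431 km

Leg distances:
Alpha→Bravo: 87.3 km  (cumulative 87.3 km)
Bravo→Charlie: 136.8 km  (cumulative 224.1 km)
Charlie→Delta: 78.3 km  (cumulative 302.4 km)
Delta→Echo: 128.9 km  (cumulative 431.3 km)
Cumulative distance at Echo ≈ 431 km.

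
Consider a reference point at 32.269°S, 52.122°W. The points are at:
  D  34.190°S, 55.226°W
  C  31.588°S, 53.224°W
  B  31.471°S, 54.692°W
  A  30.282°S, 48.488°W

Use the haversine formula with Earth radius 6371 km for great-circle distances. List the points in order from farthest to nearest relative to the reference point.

Computing each great-circle distance from 32.269°S, 52.122°W:
A 30.282°S, 48.488°W: 409.9 km
D 34.190°S, 55.226°W: 359.1 km
B 31.471°S, 54.692°W: 258.4 km
C 31.588°S, 53.224°W: 128.6 km

A, D, B, C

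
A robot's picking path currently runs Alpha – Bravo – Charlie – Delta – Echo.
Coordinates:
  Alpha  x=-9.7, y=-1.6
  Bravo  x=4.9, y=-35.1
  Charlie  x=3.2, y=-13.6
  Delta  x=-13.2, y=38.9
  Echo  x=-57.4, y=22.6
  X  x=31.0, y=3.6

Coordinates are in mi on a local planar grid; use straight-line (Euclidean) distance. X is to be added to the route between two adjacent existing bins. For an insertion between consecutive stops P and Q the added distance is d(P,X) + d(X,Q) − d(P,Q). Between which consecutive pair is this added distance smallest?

Added distance for inserting X between each consecutive pair:
Alpha–Bravo: 51.2 mi
Bravo–Charlie: 57.8 mi
Charlie–Delta: 34.3 mi
Delta–Echo: 99.9 mi
Smallest added distance is 34.3 mi, inserting between Charlie and Delta.

between Charlie and Delta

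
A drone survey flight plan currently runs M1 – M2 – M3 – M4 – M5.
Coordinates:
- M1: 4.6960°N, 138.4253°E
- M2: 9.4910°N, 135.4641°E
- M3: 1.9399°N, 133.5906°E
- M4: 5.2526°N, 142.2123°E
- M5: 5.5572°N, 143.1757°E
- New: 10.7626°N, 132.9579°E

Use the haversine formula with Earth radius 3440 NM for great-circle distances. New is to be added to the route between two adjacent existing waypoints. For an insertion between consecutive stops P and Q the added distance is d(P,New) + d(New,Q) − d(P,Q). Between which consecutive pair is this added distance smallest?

Added distance for inserting New between each consecutive pair:
M1–M2: 317.2 NM
M2–M3: 230.7 NM
M3–M4: 619.3 NM
M4–M5: 1264.1 NM
Smallest added distance is 230.7 NM, inserting between M2 and M3.

between M2 and M3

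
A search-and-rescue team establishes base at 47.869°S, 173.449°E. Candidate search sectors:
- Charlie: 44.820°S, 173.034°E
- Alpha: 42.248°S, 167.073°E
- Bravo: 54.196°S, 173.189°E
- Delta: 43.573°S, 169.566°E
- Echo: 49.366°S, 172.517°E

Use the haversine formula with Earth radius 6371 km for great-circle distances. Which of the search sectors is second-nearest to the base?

Charlie

Distance to each, sorted:
Echo: 180.0 km
Charlie: 340.5 km
Delta: 564.7 km
Bravo: 703.8 km
Alpha: 800.3 km
The second-nearest is Charlie at 340.5 km.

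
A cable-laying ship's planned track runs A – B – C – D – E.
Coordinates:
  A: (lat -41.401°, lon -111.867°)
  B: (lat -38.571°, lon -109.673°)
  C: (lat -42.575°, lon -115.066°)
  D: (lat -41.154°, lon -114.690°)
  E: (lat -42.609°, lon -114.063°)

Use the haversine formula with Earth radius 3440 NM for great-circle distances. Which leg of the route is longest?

B–C

Leg distances:
A→B: 197.6 NM
B→C: 343.8 NM
C→D: 87.0 NM
D→E: 91.7 NM
The longest leg is B–C at 343.8 NM.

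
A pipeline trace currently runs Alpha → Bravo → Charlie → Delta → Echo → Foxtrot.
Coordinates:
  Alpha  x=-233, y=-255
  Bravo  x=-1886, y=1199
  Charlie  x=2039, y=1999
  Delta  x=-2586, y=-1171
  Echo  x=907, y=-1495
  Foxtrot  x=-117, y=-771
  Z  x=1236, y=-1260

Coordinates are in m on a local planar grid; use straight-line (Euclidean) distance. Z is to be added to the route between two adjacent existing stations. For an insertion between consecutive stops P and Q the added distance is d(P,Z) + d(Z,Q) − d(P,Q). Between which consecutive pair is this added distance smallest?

Added distance for inserting Z between each consecutive pair:
Alpha–Bravo: 3552.5 m
Bravo–Charlie: 3324.9 m
Charlie–Delta: 1572.4 m
Delta–Echo: 719.4 m
Echo–Foxtrot: 588.9 m
Smallest added distance is 588.9 m, inserting between Echo and Foxtrot.

between Echo and Foxtrot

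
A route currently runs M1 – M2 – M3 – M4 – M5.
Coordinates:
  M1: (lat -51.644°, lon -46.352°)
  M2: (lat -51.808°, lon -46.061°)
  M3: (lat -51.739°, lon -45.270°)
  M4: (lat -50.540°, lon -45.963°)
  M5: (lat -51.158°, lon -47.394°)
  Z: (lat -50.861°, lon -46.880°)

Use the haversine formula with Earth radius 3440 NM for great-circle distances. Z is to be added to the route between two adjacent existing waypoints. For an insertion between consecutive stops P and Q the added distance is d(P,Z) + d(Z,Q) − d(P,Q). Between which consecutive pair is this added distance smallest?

between M4 and M5

Added distance for inserting Z between each consecutive pair:
M1–M2: 101.0 NM
M2–M3: 115.1 NM
M3–M4: 43.5 NM
M4–M5: 0.5 NM
Smallest added distance is 0.5 NM, inserting between M4 and M5.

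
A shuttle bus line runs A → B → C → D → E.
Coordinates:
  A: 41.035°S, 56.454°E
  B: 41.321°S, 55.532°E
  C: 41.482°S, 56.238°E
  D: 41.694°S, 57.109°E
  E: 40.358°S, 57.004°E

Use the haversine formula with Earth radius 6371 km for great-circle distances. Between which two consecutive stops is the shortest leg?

B–C

Leg distances:
A→B: 83.5 km
B→C: 61.5 km
C→D: 76.2 km
D→E: 148.8 km
The shortest leg is B–C at 61.5 km.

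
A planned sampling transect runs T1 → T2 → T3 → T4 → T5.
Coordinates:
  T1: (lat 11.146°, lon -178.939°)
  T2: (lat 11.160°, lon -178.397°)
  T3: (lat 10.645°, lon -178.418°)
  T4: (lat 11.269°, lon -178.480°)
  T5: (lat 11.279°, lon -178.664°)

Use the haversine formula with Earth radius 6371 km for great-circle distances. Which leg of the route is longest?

Leg distances:
T1→T2: 59.1 km
T2→T3: 57.3 km
T3→T4: 69.7 km
T4→T5: 20.1 km
The longest leg is T3–T4 at 69.7 km.

T3–T4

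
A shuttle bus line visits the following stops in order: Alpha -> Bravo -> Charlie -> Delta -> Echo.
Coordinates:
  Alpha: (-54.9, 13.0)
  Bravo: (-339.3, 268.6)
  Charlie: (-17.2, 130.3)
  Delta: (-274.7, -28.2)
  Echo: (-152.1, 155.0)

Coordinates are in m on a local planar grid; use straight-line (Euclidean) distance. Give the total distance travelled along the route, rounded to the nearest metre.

Leg distances:
Alpha→Bravo: 382.4 m  (cumulative 382.4 m)
Bravo→Charlie: 350.5 m  (cumulative 732.9 m)
Charlie→Delta: 302.4 m  (cumulative 1035.3 m)
Delta→Echo: 220.4 m  (cumulative 1255.7 m)
Total route length ≈ 1256 m.

1256 m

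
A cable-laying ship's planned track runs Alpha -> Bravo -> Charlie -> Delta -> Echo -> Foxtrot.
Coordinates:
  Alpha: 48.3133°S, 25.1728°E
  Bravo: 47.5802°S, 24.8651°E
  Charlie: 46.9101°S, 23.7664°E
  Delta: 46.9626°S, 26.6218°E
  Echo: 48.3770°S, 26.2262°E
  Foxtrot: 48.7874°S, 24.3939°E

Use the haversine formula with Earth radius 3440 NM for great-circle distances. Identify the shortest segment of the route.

Alpha–Bravo

Leg distances:
Alpha→Bravo: 45.7 NM
Bravo→Charlie: 60.2 NM
Charlie→Delta: 117.1 NM
Delta→Echo: 86.4 NM
Echo→Foxtrot: 76.8 NM
The shortest leg is Alpha–Bravo at 45.7 NM.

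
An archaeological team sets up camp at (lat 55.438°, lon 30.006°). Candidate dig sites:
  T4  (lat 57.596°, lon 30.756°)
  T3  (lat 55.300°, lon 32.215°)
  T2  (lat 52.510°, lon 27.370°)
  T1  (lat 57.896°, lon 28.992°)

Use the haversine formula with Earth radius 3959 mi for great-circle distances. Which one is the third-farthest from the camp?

T4

Distances from the camp ((lat 55.438°, lon 30.006°)):
T2: 228.9 mi
T1: 174.1 mi
T4: 151.8 mi
T3: 87.3 mi
The third-farthest is T4 at 151.8 mi.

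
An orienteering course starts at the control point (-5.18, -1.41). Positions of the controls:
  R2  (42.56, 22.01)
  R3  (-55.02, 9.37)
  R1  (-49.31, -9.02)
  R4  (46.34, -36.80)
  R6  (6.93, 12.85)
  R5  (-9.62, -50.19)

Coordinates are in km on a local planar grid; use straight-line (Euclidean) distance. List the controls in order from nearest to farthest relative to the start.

Distance from the start at (-5.18, -1.41) to each:
R6 (6.93, 12.85): 18.7 km
R1 (-49.31, -9.02): 44.8 km
R5 (-9.62, -50.19): 49.0 km
R3 (-55.02, 9.37): 51.0 km
R2 (42.56, 22.01): 53.2 km
R4 (46.34, -36.80): 62.5 km

R6, R1, R5, R3, R2, R4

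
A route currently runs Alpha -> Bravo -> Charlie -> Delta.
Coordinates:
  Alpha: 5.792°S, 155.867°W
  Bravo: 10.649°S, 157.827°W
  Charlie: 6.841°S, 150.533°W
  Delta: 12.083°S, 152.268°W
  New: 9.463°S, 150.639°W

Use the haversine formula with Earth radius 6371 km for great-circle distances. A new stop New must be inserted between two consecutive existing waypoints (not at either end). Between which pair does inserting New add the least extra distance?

Added distance for inserting New between each consecutive pair:
Alpha–Bravo: 922.4 km
Bravo–Charlie: 183.3 km
Charlie–Delta: 20.0 km
Smallest added distance is 20.0 km, inserting between Charlie and Delta.

between Charlie and Delta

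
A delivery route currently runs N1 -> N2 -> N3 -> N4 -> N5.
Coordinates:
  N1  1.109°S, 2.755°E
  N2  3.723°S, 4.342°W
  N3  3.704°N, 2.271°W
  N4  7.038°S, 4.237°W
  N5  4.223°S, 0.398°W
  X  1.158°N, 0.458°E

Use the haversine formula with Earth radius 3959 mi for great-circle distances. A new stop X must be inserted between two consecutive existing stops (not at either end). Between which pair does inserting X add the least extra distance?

between N3 and N4

Added distance for inserting X between each consecutive pair:
N1–N2: 173.7 mi
N2–N3: 197.9 mi
N3–N4: 155.5 mi
N4–N5: 700.9 mi
Smallest added distance is 155.5 mi, inserting between N3 and N4.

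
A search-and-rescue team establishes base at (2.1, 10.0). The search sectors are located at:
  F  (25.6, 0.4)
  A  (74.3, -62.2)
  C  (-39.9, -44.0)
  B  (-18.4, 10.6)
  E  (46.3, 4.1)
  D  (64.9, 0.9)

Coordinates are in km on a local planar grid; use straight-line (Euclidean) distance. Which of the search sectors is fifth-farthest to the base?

F

Distance to each, sorted:
A: 102.1 km
C: 68.4 km
D: 63.5 km
E: 44.6 km
F: 25.4 km
B: 20.5 km
The fifth-farthest is F at 25.4 km.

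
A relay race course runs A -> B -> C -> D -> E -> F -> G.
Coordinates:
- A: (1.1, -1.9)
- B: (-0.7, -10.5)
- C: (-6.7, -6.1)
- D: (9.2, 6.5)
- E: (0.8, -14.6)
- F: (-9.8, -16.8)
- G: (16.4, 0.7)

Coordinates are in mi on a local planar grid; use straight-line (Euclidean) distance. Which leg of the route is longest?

F–G

Leg distances:
A→B: 8.8 mi
B→C: 7.4 mi
C→D: 20.3 mi
D→E: 22.7 mi
E→F: 10.8 mi
F→G: 31.5 mi
The longest leg is F–G at 31.5 mi.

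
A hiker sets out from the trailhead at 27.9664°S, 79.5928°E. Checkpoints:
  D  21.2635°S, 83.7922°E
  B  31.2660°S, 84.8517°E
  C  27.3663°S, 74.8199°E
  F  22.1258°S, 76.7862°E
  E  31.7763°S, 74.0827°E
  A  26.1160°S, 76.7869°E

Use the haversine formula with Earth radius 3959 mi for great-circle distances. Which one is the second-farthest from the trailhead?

Distance to each, sorted:
D: 532.9 mi
F: 440.1 mi
E: 422.1 mi
B: 389.5 mi
C: 295.0 mi
A: 214.9 mi
The second-farthest is F at 440.1 mi.

F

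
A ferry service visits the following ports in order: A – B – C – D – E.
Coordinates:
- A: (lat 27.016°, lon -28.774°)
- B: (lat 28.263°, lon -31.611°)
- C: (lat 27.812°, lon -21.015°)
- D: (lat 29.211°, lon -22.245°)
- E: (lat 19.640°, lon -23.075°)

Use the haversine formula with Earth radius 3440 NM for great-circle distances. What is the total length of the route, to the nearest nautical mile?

1413 NM

Leg distances:
A→B: 168.4 NM  (cumulative 168.4 NM)
B→C: 562.0 NM  (cumulative 730.4 NM)
C→D: 106.1 NM  (cumulative 836.6 NM)
D→E: 576.4 NM  (cumulative 1413.0 NM)
Total route length ≈ 1413 NM.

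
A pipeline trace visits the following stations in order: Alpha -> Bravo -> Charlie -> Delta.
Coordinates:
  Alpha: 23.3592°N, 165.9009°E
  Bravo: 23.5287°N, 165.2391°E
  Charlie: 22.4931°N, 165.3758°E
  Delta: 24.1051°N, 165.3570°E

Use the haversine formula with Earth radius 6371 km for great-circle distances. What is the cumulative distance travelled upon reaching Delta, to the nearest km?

365 km

Leg distances:
Alpha→Bravo: 70.1 km  (cumulative 70.1 km)
Bravo→Charlie: 116.0 km  (cumulative 186.1 km)
Charlie→Delta: 179.3 km  (cumulative 365.4 km)
Cumulative distance at Delta ≈ 365 km.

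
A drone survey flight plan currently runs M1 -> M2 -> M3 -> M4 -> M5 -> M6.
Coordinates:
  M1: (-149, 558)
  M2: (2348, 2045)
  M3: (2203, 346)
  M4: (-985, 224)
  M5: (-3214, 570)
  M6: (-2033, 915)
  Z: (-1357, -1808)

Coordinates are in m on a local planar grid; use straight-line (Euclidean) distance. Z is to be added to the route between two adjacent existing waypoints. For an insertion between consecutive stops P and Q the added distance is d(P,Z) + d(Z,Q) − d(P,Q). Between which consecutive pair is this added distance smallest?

between M4 and M5

Added distance for inserting Z between each consecutive pair:
M1–M2: 5095.6 m
M2–M3: 7801.1 m
M3–M4: 3036.4 m
M4–M5: 2827.2 m
M5–M6: 4592.5 m
Smallest added distance is 2827.2 m, inserting between M4 and M5.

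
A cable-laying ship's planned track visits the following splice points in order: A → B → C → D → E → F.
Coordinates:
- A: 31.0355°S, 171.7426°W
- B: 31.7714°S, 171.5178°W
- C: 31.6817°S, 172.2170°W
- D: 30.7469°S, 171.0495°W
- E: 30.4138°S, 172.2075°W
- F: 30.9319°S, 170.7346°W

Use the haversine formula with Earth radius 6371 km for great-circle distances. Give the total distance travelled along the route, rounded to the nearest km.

Leg distances:
A→B: 84.6 km  (cumulative 84.6 km)
B→C: 66.9 km  (cumulative 151.4 km)
C→D: 152.1 km  (cumulative 303.5 km)
D→E: 116.9 km  (cumulative 420.4 km)
E→F: 152.2 km  (cumulative 572.6 km)
Total route length ≈ 573 km.

573 km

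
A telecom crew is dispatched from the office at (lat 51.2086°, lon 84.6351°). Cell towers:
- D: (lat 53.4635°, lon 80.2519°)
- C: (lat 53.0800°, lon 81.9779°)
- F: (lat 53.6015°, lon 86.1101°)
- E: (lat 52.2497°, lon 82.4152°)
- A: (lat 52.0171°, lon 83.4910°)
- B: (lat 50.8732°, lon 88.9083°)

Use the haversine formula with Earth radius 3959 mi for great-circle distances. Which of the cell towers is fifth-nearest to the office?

Distances from the office ((lat 51.2086°, lon 84.6351°)):
A: 74.4 mi
E: 119.2 mi
C: 171.5 mi
F: 176.6 mi
B: 187.1 mi
D: 241.8 mi
The fifth-nearest is B at 187.1 mi.

B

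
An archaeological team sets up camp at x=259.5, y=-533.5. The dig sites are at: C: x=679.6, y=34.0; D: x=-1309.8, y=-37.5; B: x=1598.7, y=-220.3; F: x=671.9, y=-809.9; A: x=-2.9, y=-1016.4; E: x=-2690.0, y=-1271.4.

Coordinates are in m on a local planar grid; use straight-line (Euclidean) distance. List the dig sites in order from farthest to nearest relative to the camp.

Distances from the camp:
E x=-2690.0, y=-1271.4: 3040.4 m
D x=-1309.8, y=-37.5: 1645.8 m
B x=1598.7, y=-220.3: 1375.3 m
C x=679.6, y=34.0: 706.1 m
A x=-2.9, y=-1016.4: 549.6 m
F x=671.9, y=-809.9: 496.5 m

E, D, B, C, A, F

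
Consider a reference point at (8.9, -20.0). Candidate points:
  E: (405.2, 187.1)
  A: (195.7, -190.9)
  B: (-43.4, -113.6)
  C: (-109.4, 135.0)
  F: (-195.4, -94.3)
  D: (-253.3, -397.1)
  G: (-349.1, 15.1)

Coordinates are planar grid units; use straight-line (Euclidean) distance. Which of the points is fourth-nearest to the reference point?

Distances from the reference point ((8.9, -20.0)):
B: 107.2
C: 195.0
F: 217.4
A: 253.2
G: 359.7
E: 447.2
D: 459.3
The fourth-nearest is A at 253.2.

A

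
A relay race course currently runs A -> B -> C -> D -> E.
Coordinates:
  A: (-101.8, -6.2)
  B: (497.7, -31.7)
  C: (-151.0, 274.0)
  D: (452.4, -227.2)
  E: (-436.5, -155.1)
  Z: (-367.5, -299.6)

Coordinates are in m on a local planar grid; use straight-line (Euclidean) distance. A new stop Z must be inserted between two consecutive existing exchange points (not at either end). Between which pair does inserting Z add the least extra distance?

between D and E

Added distance for inserting Z between each consecutive pair:
A–B: 701.5 m
B–C: 801.7 m
C–D: 651.8 m
D–E: 91.4 m
Smallest added distance is 91.4 m, inserting between D and E.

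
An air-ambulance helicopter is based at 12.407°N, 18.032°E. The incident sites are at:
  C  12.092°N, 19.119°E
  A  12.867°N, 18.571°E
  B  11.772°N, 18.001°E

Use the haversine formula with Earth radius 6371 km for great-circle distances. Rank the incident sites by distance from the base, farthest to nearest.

Distances from the base:
C 12.092°N, 19.119°E: 123.2 km
A 12.867°N, 18.571°E: 77.7 km
B 11.772°N, 18.001°E: 70.7 km

C, A, B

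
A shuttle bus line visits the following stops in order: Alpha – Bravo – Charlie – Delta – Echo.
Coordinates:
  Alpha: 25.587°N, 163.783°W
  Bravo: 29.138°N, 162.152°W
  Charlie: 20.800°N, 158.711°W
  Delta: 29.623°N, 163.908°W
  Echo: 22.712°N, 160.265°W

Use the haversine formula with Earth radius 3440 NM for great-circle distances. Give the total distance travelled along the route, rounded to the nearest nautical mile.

Leg distances:
Alpha→Bravo: 230.2 NM  (cumulative 230.2 NM)
Bravo→Charlie: 534.4 NM  (cumulative 764.6 NM)
Charlie→Delta: 600.0 NM  (cumulative 1364.7 NM)
Delta→Echo: 458.9 NM  (cumulative 1823.6 NM)
Total route length ≈ 1824 NM.

1824 NM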